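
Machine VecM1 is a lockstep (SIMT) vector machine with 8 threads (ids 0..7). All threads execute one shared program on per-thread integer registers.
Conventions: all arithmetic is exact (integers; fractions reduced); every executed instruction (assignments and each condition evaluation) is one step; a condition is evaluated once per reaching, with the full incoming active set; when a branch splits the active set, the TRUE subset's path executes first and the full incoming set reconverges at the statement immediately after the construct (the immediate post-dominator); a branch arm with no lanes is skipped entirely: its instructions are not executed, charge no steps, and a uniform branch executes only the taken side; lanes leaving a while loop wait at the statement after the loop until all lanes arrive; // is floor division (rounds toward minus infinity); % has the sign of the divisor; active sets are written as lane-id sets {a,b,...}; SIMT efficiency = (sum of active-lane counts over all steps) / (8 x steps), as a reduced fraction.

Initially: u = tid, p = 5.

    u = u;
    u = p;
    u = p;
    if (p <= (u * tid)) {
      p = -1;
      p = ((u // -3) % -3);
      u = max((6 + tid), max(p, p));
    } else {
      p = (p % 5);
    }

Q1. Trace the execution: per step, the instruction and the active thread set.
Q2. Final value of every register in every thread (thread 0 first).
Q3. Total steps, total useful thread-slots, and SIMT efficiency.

step 0: u <- u                       {0,1,2,3,4,5,6,7}
step 1: u <- p                       {0,1,2,3,4,5,6,7}
step 2: u <- p                       {0,1,2,3,4,5,6,7}
step 3: eval (p <= (u * tid))        {0,1,2,3,4,5,6,7}
step 4: p <- -1                      {1,2,3,4,5,6,7}
step 5: p <- ((u // -3) % -3)        {1,2,3,4,5,6,7}
step 6: u <- max((6 + tid), max(p, p)) {1,2,3,4,5,6,7}
step 7: p <- (p % 5)                 {0}

Answer: 8 steps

u: 5,7,8,9,10,11,12,13
p: 0,-2,-2,-2,-2,-2,-2,-2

steps = 8; useful = 54; efficiency = 54/64 = 27/32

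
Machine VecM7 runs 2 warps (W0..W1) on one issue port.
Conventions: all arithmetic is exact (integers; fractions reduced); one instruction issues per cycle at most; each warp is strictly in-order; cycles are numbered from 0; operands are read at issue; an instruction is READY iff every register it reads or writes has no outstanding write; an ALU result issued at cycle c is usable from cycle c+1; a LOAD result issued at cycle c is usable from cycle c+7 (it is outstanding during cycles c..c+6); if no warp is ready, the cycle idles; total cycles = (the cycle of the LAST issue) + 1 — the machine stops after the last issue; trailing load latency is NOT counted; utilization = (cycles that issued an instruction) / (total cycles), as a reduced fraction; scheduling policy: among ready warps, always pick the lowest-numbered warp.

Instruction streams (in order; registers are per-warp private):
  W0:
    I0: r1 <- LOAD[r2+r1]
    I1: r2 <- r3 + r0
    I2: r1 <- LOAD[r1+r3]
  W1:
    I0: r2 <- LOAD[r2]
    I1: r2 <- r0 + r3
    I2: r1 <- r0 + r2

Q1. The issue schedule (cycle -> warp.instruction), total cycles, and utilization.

cycle 0: W0.I0
cycle 1: W0.I1
cycle 2: W1.I0
cycle 3: idle
cycle 4: idle
cycle 5: idle
cycle 6: idle
cycle 7: W0.I2
cycle 8: idle
cycle 9: W1.I1
cycle 10: W1.I2

Answer: 11 cycles, utilization 6/11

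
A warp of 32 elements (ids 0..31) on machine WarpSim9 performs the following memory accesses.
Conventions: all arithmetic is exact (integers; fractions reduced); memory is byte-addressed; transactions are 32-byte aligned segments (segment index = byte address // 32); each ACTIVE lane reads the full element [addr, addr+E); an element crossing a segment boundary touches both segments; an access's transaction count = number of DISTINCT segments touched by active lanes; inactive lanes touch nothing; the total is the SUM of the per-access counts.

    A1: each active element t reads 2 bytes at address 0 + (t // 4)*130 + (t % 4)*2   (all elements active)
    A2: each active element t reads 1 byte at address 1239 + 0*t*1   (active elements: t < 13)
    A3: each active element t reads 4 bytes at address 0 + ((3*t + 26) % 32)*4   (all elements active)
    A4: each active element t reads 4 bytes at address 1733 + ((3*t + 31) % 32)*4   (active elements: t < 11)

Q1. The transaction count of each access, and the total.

A1: 8 transactions
A2: 1 transaction
A3: 4 transactions
A4: 5 transactions

Answer: 8,1,4,5; total 18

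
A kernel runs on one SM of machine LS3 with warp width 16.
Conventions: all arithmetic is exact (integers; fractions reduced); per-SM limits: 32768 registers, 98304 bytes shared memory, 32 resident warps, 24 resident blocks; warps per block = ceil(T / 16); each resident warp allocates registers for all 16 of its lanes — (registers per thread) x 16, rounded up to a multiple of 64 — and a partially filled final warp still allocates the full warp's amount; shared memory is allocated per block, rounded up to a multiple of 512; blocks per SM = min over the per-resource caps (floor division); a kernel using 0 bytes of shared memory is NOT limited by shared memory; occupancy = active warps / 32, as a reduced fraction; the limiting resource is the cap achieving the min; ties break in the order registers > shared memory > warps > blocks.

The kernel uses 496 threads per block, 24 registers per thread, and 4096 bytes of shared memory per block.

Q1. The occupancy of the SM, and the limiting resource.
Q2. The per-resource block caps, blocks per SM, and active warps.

Answer: occupancy 31/32, limited by warps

registers: 2 blocks
shared memory: 24 blocks
warps: 1 block
blocks: 24 blocks

Answer: 1 block, 31 active warps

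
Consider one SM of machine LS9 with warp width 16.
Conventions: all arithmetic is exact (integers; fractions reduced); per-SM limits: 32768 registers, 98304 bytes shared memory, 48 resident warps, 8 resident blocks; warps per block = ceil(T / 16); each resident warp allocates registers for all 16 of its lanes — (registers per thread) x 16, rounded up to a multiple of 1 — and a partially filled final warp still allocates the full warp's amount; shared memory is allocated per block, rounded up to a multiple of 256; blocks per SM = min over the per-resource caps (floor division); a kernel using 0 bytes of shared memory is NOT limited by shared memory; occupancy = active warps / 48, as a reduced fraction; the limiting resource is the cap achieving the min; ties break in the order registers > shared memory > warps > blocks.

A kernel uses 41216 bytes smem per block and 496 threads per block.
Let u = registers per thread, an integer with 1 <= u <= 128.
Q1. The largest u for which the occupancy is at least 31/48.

Answer: u = 66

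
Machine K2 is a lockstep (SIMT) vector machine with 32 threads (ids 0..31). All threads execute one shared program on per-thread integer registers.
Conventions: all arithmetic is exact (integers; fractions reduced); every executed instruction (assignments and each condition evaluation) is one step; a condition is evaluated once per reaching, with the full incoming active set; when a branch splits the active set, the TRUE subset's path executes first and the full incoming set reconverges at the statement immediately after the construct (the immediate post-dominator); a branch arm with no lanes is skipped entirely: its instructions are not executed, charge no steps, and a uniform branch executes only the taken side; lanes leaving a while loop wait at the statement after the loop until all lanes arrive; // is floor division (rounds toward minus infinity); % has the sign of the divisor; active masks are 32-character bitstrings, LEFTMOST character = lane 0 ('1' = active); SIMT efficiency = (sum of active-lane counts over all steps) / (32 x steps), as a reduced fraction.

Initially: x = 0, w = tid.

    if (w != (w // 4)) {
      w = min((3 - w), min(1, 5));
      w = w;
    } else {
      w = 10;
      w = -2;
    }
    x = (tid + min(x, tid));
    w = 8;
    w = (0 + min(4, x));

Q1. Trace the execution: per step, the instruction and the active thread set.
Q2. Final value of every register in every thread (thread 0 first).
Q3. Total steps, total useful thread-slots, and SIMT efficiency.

step 0: eval (w != (w // 4))         11111111111111111111111111111111
step 1: w <- min((3 - w), min(1, 5)) 01111111111111111111111111111111
step 2: w <- w                       01111111111111111111111111111111
step 3: w <- 10                      10000000000000000000000000000000
step 4: w <- -2                      10000000000000000000000000000000
step 5: x <- (tid + min(x, tid))     11111111111111111111111111111111
step 6: w <- 8                       11111111111111111111111111111111
step 7: w <- (0 + min(4, x))         11111111111111111111111111111111

Answer: 8 steps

x: 0,1,2,3,4,5,6,7,8,9,10,11,12,13,14,15,16,17,18,19,20,21,22,23,24,25,26,27,28,29,30,31
w: 0,1,2,3,4,4,4,4,4,4,4,4,4,4,4,4,4,4,4,4,4,4,4,4,4,4,4,4,4,4,4,4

steps = 8; useful = 192; efficiency = 192/256 = 3/4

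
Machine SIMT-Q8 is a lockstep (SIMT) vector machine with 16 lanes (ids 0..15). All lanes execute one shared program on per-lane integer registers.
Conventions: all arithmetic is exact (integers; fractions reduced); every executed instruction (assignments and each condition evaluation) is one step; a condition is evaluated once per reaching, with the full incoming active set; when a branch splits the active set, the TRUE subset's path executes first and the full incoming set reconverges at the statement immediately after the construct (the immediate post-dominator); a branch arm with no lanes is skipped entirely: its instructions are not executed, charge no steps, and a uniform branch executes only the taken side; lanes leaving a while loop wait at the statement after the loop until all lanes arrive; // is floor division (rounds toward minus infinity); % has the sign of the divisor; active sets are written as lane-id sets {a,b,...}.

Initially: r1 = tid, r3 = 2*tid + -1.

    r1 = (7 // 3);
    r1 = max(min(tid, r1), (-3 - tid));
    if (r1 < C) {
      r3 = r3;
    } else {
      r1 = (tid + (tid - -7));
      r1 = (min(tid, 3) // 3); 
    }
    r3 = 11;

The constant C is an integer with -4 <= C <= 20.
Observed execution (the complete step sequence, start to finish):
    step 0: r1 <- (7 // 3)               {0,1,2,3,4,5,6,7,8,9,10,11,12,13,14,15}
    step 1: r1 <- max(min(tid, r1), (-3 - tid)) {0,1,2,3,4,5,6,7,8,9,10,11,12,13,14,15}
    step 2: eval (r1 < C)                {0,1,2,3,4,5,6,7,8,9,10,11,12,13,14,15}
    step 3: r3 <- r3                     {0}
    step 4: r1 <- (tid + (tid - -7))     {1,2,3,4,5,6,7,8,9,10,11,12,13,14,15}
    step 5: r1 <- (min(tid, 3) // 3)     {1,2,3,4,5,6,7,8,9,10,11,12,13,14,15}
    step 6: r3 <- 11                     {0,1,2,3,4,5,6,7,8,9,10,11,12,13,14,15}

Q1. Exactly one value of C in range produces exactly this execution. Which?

Answer: C = 1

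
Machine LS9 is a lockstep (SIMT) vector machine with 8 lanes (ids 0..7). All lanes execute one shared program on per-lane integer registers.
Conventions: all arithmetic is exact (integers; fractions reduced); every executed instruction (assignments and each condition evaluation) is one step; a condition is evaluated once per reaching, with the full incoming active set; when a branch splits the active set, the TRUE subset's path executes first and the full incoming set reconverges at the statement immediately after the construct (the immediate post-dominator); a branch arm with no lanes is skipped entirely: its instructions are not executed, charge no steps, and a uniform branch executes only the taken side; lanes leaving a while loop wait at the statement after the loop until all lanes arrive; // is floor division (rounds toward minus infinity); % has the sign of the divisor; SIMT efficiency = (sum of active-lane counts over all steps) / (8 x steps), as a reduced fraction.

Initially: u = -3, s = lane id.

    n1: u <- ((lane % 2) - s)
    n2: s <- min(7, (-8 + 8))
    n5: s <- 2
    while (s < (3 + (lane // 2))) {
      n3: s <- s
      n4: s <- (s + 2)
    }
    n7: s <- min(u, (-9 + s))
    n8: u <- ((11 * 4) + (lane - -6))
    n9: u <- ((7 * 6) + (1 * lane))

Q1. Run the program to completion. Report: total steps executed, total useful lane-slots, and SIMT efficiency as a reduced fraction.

Answer: 13 steps, 92 useful, 23/26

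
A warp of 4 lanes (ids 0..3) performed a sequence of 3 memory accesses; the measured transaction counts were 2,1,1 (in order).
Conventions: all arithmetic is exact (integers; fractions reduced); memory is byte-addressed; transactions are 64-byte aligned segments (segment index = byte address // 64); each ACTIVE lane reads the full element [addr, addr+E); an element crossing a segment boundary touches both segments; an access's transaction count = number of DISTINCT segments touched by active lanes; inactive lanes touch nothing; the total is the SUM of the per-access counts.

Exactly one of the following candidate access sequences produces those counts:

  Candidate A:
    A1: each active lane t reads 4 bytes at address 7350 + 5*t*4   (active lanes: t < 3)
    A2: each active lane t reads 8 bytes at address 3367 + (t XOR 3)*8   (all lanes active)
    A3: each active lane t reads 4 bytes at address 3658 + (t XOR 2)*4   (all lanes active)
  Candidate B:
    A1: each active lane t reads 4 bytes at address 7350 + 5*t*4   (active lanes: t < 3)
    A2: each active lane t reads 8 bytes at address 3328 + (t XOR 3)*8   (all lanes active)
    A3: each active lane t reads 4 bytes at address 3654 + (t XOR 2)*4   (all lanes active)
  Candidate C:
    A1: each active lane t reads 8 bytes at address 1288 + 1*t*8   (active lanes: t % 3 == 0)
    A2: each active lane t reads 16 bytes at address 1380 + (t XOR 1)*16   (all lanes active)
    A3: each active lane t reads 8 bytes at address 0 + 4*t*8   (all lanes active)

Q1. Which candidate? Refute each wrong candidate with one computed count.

A: A2 gives 2 transactions, not 1
C: A1 gives 1 transaction, not 2
B: all counts match (2,1,1)

Answer: B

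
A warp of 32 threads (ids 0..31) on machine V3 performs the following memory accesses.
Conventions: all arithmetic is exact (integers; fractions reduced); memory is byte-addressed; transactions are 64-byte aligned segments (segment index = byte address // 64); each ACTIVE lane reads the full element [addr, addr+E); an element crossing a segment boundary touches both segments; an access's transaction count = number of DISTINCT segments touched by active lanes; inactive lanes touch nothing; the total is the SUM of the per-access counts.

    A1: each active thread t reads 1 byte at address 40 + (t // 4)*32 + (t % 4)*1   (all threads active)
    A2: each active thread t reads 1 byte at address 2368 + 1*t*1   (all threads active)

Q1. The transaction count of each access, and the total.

A1: 5 transactions
A2: 1 transaction

Answer: 5,1; total 6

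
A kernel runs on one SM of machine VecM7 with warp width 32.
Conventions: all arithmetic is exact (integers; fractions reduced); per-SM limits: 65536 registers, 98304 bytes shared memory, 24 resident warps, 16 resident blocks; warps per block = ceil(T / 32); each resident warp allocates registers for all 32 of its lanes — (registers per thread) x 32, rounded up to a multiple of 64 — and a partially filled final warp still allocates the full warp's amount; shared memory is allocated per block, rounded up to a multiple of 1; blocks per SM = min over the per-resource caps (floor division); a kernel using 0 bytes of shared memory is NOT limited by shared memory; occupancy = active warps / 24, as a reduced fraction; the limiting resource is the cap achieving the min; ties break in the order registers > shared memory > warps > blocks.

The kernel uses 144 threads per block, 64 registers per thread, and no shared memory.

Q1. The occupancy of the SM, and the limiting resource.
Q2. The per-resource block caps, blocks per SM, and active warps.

Answer: occupancy 5/6, limited by warps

registers: 6 blocks
shared memory: no limit (kernel uses none)
warps: 4 blocks
blocks: 16 blocks

Answer: 4 blocks, 20 active warps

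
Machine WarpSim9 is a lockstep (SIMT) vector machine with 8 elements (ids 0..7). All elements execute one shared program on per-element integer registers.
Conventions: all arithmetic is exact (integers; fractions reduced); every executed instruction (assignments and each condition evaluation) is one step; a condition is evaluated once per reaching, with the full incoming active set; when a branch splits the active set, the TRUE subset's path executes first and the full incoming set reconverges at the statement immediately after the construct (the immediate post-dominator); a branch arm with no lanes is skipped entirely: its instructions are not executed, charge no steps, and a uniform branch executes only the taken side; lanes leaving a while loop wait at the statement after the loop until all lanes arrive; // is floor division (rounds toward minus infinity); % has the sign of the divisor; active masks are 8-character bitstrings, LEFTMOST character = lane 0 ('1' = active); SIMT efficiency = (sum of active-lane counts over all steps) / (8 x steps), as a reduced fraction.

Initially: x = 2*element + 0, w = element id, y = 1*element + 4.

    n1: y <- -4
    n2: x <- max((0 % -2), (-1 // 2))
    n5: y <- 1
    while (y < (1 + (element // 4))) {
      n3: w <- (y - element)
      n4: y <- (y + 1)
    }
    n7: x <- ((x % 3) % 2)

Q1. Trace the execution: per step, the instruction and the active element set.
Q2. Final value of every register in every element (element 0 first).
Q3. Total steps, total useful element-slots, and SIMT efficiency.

step 0: y <- -4                      11111111
step 1: x <- max((0 % -2), (-1 // 2)) 11111111
step 2: y <- 1                       11111111
step 3: eval (y < (1 + (element // 4))) 11111111
step 4: w <- (y - element)           00001111
step 5: y <- (y + 1)                 00001111
step 6: eval (y < (1 + (element // 4))) 00001111
step 7: x <- ((x % 3) % 2)           11111111

Answer: 8 steps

x: 0,0,0,0,0,0,0,0
w: 0,1,2,3,-3,-4,-5,-6
y: 1,1,1,1,2,2,2,2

steps = 8; useful = 52; efficiency = 52/64 = 13/16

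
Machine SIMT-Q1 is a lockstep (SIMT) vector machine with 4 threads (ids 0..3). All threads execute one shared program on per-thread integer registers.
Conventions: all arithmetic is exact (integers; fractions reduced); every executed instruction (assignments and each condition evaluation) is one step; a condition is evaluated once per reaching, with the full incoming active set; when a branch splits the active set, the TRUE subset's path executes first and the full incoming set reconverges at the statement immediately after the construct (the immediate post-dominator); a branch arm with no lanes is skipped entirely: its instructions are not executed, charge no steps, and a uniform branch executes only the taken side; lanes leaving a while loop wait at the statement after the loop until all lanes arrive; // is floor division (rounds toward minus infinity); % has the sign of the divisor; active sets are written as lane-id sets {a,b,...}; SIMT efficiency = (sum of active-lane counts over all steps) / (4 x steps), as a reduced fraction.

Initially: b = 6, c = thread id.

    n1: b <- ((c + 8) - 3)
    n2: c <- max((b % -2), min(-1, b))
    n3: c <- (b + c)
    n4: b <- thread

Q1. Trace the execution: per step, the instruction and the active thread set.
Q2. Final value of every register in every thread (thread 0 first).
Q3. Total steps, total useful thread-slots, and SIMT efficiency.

step 0: b <- ((c + 8) - 3)           {0,1,2,3}
step 1: c <- max((b % -2), min(-1, b)) {0,1,2,3}
step 2: c <- (b + c)                 {0,1,2,3}
step 3: b <- thread                  {0,1,2,3}

Answer: 4 steps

b: 0,1,2,3
c: 4,6,6,8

steps = 4; useful = 16; efficiency = 16/16 = 1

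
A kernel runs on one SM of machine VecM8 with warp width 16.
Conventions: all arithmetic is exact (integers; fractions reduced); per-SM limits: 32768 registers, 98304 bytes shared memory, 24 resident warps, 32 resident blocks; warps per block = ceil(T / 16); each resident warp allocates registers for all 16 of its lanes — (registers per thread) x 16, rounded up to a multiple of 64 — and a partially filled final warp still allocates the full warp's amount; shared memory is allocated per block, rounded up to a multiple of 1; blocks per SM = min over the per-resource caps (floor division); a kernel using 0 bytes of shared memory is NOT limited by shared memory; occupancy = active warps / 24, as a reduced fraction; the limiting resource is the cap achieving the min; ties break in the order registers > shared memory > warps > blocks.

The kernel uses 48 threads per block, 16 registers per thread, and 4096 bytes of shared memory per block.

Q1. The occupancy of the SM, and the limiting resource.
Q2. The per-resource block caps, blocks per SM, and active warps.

Answer: occupancy 1, limited by warps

registers: 42 blocks
shared memory: 24 blocks
warps: 8 blocks
blocks: 32 blocks

Answer: 8 blocks, 24 active warps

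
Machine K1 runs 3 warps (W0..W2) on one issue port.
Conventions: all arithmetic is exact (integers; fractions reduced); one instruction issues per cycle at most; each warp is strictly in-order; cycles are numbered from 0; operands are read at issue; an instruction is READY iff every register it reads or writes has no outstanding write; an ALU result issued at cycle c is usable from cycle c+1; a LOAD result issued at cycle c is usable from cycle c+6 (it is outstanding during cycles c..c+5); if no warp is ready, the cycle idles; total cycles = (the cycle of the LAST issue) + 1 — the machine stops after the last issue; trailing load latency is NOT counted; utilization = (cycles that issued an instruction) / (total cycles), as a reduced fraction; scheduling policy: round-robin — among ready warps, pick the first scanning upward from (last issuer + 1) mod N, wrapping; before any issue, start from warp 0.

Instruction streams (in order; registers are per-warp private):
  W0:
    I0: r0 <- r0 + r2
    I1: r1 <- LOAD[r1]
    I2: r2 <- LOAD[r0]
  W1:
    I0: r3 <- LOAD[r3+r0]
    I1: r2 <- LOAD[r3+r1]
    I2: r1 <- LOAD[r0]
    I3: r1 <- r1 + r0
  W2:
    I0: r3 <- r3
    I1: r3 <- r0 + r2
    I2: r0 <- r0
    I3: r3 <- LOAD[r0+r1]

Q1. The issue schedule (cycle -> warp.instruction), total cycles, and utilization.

cycle 0: W0.I0
cycle 1: W1.I0
cycle 2: W2.I0
cycle 3: W0.I1
cycle 4: W2.I1
cycle 5: W0.I2
cycle 6: W2.I2
cycle 7: W1.I1
cycle 8: W2.I3
cycle 9: W1.I2
cycle 10: idle
cycle 11: idle
cycle 12: idle
cycle 13: idle
cycle 14: idle
cycle 15: W1.I3

Answer: 16 cycles, utilization 11/16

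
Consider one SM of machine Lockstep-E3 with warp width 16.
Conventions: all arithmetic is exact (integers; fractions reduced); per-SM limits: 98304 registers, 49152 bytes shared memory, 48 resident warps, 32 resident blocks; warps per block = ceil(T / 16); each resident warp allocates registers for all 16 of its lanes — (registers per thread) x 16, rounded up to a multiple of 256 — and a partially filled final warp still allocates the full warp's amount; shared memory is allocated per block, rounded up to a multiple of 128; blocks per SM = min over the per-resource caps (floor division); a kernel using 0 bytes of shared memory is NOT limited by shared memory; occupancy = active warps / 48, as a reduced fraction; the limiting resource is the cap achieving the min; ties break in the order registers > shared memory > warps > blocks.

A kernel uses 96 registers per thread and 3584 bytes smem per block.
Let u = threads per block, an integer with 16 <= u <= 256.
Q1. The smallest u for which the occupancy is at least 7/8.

Answer: u = 49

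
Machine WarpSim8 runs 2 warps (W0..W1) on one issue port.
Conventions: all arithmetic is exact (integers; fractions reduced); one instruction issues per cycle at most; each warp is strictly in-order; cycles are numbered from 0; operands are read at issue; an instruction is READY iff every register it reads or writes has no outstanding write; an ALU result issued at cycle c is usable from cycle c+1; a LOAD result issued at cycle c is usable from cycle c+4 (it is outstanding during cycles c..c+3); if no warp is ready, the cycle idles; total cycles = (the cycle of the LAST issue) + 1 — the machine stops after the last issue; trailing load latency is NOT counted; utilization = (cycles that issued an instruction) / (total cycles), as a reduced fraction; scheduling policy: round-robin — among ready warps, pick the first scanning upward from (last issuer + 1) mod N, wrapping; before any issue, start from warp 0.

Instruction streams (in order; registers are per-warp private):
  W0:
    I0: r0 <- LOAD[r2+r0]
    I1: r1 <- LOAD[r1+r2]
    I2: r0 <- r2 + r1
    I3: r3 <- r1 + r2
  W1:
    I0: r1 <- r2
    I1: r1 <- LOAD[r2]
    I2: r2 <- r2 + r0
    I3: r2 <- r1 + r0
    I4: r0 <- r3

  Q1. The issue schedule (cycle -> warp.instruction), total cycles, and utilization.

cycle 0: W0.I0
cycle 1: W1.I0
cycle 2: W0.I1
cycle 3: W1.I1
cycle 4: W1.I2
cycle 5: idle
cycle 6: W0.I2
cycle 7: W1.I3
cycle 8: W0.I3
cycle 9: W1.I4

Answer: 10 cycles, utilization 9/10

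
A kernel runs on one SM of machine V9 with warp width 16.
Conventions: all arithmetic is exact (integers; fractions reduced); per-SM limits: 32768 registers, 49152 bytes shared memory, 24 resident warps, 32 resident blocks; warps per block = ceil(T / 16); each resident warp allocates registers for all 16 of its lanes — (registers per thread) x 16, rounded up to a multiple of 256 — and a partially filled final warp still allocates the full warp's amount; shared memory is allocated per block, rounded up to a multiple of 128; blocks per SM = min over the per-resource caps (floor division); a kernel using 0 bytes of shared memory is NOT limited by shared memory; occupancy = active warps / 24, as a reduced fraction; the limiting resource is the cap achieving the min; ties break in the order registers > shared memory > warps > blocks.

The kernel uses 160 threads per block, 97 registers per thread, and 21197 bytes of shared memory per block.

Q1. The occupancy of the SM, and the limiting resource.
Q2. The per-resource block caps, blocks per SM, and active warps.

Answer: occupancy 5/12, limited by registers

registers: 1 block
shared memory: 2 blocks
warps: 2 blocks
blocks: 32 blocks

Answer: 1 block, 10 active warps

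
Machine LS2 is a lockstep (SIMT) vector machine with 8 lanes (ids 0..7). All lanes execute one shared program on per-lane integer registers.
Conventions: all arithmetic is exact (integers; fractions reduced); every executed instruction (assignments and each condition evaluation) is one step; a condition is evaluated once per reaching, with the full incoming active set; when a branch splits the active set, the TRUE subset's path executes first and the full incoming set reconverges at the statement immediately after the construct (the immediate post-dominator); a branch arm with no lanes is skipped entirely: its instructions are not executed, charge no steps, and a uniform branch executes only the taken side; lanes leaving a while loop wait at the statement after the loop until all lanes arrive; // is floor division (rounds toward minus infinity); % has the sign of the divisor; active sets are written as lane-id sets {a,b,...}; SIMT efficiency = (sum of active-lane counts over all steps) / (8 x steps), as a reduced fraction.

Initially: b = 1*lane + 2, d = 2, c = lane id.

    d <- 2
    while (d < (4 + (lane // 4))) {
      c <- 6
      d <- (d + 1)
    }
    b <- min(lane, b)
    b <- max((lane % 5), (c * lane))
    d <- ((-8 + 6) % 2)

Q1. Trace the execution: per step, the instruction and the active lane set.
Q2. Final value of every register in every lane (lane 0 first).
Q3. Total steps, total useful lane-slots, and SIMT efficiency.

step 0: d <- 2                       {0,1,2,3,4,5,6,7}
step 1: eval (d < (4 + (lane // 4))) {0,1,2,3,4,5,6,7}
step 2: c <- 6                       {0,1,2,3,4,5,6,7}
step 3: d <- (d + 1)                 {0,1,2,3,4,5,6,7}
step 4: eval (d < (4 + (lane // 4))) {0,1,2,3,4,5,6,7}
step 5: c <- 6                       {0,1,2,3,4,5,6,7}
step 6: d <- (d + 1)                 {0,1,2,3,4,5,6,7}
step 7: eval (d < (4 + (lane // 4))) {0,1,2,3,4,5,6,7}
step 8: c <- 6                       {4,5,6,7}
step 9: d <- (d + 1)                 {4,5,6,7}
step 10: eval (d < (4 + (lane // 4))) {4,5,6,7}
step 11: b <- min(lane, b)            {0,1,2,3,4,5,6,7}
step 12: b <- max((lane % 5), (c * lane)) {0,1,2,3,4,5,6,7}
step 13: d <- ((-8 + 6) % 2)          {0,1,2,3,4,5,6,7}

Answer: 14 steps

b: 0,6,12,18,24,30,36,42
d: 0,0,0,0,0,0,0,0
c: 6,6,6,6,6,6,6,6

steps = 14; useful = 100; efficiency = 100/112 = 25/28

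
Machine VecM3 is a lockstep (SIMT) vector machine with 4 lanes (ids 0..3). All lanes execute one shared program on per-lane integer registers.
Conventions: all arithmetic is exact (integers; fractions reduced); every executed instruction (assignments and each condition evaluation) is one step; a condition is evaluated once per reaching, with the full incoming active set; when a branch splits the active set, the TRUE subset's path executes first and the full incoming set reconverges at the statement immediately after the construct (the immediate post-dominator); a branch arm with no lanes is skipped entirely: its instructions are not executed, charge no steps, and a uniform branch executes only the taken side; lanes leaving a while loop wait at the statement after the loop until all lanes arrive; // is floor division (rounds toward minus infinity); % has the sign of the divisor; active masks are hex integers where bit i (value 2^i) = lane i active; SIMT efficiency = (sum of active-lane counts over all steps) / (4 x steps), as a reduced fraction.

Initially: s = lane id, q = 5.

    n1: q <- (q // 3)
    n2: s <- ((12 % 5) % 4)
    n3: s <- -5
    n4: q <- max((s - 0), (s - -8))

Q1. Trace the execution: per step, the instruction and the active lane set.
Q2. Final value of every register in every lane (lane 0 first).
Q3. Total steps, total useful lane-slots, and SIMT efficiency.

step 0: q <- (q // 3)                0xf
step 1: s <- ((12 % 5) % 4)          0xf
step 2: s <- -5                      0xf
step 3: q <- max((s - 0), (s - -8))  0xf

Answer: 4 steps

s: -5,-5,-5,-5
q: 3,3,3,3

steps = 4; useful = 16; efficiency = 16/16 = 1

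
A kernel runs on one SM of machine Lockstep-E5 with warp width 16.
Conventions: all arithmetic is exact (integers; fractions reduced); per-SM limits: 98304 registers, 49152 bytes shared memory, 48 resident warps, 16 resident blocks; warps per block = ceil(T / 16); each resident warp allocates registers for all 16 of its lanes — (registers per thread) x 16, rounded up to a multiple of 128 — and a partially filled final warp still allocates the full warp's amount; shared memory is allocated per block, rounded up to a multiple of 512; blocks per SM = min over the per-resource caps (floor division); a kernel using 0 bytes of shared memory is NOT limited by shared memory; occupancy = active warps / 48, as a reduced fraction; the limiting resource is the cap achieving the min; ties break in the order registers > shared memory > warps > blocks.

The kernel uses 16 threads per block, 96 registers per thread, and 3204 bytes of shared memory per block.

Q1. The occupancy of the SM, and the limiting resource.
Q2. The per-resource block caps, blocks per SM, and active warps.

Answer: occupancy 13/48, limited by shared memory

registers: 64 blocks
shared memory: 13 blocks
warps: 48 blocks
blocks: 16 blocks

Answer: 13 blocks, 13 active warps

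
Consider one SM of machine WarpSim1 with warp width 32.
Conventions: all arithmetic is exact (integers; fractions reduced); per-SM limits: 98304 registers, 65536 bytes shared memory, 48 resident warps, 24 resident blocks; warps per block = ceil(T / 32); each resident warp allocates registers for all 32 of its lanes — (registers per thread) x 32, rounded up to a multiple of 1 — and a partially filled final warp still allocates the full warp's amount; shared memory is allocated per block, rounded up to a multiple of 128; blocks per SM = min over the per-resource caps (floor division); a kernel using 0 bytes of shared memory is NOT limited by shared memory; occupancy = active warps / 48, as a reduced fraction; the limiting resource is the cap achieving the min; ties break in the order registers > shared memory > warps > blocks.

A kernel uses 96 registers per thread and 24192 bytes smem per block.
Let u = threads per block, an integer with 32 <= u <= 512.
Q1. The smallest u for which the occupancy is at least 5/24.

Answer: u = 129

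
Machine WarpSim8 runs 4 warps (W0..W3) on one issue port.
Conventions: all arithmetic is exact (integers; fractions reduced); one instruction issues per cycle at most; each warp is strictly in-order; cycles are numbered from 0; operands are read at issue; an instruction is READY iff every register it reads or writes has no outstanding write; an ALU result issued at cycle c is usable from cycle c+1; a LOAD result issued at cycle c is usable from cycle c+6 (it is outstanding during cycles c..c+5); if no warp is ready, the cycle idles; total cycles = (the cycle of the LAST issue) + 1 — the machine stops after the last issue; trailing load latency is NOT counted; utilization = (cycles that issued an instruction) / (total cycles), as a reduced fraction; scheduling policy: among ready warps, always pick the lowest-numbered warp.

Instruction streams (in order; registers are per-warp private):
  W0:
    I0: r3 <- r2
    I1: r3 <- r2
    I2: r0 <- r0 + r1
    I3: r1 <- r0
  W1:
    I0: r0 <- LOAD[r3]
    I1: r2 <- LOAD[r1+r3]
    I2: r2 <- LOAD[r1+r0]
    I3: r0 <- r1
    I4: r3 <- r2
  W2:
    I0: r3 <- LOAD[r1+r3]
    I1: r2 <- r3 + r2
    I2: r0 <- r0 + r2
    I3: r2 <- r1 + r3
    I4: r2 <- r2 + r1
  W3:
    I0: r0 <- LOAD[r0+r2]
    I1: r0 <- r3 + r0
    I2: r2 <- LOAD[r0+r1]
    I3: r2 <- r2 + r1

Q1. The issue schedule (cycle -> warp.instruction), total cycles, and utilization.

cycle 0: W0.I0
cycle 1: W0.I1
cycle 2: W0.I2
cycle 3: W0.I3
cycle 4: W1.I0
cycle 5: W1.I1
cycle 6: W2.I0
cycle 7: W3.I0
cycle 8: idle
cycle 9: idle
cycle 10: idle
cycle 11: W1.I2
cycle 12: W1.I3
cycle 13: W2.I1
cycle 14: W2.I2
cycle 15: W2.I3
cycle 16: W2.I4
cycle 17: W1.I4
cycle 18: W3.I1
cycle 19: W3.I2
cycle 20: idle
cycle 21: idle
cycle 22: idle
cycle 23: idle
cycle 24: idle
cycle 25: W3.I3

Answer: 26 cycles, utilization 9/13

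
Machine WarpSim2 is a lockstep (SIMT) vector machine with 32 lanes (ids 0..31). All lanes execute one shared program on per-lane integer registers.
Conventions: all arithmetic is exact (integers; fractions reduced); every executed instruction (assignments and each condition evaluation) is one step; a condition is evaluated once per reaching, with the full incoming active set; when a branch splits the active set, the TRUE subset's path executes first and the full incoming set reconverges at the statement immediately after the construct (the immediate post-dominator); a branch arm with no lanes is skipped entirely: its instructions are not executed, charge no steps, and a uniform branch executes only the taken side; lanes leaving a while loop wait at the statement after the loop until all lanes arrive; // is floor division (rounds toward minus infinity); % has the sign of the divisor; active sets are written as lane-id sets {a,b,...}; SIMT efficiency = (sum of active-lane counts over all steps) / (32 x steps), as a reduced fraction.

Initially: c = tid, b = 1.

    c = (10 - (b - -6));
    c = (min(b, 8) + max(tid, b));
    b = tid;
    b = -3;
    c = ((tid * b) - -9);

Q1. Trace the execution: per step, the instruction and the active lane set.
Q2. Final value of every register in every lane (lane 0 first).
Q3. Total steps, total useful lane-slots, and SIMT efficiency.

step 0: c <- (10 - (b - -6))         {0,1,2,3,4,5,6,7,8,9,10,11,12,13,14,15,16,17,18,19,20,21,22,23,24,25,26,27,28,29,30,31}
step 1: c <- (min(b, 8) + max(tid, b)) {0,1,2,3,4,5,6,7,8,9,10,11,12,13,14,15,16,17,18,19,20,21,22,23,24,25,26,27,28,29,30,31}
step 2: b <- tid                     {0,1,2,3,4,5,6,7,8,9,10,11,12,13,14,15,16,17,18,19,20,21,22,23,24,25,26,27,28,29,30,31}
step 3: b <- -3                      {0,1,2,3,4,5,6,7,8,9,10,11,12,13,14,15,16,17,18,19,20,21,22,23,24,25,26,27,28,29,30,31}
step 4: c <- ((tid * b) - -9)        {0,1,2,3,4,5,6,7,8,9,10,11,12,13,14,15,16,17,18,19,20,21,22,23,24,25,26,27,28,29,30,31}

Answer: 5 steps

c: 9,6,3,0,-3,-6,-9,-12,-15,-18,-21,-24,-27,-30,-33,-36,-39,-42,-45,-48,-51,-54,-57,-60,-63,-66,-69,-72,-75,-78,-81,-84
b: -3,-3,-3,-3,-3,-3,-3,-3,-3,-3,-3,-3,-3,-3,-3,-3,-3,-3,-3,-3,-3,-3,-3,-3,-3,-3,-3,-3,-3,-3,-3,-3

steps = 5; useful = 160; efficiency = 160/160 = 1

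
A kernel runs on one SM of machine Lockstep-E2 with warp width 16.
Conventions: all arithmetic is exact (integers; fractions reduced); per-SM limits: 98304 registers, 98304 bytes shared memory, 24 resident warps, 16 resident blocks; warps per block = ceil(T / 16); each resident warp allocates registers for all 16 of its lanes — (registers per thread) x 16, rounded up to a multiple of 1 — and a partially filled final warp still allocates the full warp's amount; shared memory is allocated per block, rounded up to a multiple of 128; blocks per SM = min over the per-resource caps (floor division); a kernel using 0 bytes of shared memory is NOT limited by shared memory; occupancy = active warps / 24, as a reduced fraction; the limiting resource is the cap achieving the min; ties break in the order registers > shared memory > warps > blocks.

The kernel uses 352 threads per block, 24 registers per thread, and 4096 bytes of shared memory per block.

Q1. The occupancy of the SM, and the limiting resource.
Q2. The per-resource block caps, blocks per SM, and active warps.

Answer: occupancy 11/12, limited by warps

registers: 11 blocks
shared memory: 24 blocks
warps: 1 block
blocks: 16 blocks

Answer: 1 block, 22 active warps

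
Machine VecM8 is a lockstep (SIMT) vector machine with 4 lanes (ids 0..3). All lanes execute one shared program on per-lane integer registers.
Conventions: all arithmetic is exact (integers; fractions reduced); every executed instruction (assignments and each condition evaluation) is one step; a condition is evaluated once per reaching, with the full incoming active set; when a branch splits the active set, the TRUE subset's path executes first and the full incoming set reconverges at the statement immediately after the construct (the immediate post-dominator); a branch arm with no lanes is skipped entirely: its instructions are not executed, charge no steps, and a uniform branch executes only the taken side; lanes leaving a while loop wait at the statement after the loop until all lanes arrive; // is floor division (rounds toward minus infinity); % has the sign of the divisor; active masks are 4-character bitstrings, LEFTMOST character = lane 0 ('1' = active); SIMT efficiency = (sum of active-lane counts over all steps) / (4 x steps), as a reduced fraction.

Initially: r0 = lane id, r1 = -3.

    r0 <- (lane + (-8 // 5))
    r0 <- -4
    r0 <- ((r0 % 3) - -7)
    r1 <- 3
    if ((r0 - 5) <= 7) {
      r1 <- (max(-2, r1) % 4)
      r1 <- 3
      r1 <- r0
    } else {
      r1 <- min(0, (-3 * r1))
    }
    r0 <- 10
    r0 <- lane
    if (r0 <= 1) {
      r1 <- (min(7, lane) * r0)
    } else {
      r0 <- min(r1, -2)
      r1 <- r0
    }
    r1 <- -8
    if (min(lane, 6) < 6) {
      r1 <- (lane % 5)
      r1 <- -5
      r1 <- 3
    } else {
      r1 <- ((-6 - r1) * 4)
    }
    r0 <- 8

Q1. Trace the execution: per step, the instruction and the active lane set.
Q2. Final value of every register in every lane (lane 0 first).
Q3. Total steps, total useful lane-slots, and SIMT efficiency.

step 0: r0 <- (lane + (-8 // 5))     1111
step 1: r0 <- -4                     1111
step 2: r0 <- ((r0 % 3) - -7)        1111
step 3: r1 <- 3                      1111
step 4: eval ((r0 - 5) <= 7)         1111
step 5: r1 <- (max(-2, r1) % 4)      1111
step 6: r1 <- 3                      1111
step 7: r1 <- r0                     1111
step 8: r0 <- 10                     1111
step 9: r0 <- lane                   1111
step 10: eval (r0 <= 1)               1111
step 11: r1 <- (min(7, lane) * r0)    1100
step 12: r0 <- min(r1, -2)            0011
step 13: r1 <- r0                     0011
step 14: r1 <- -8                     1111
step 15: eval (min(lane, 6) < 6)      1111
step 16: r1 <- (lane % 5)             1111
step 17: r1 <- -5                     1111
step 18: r1 <- 3                      1111
step 19: r0 <- 8                      1111

Answer: 20 steps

r0: 8,8,8,8
r1: 3,3,3,3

steps = 20; useful = 74; efficiency = 74/80 = 37/40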